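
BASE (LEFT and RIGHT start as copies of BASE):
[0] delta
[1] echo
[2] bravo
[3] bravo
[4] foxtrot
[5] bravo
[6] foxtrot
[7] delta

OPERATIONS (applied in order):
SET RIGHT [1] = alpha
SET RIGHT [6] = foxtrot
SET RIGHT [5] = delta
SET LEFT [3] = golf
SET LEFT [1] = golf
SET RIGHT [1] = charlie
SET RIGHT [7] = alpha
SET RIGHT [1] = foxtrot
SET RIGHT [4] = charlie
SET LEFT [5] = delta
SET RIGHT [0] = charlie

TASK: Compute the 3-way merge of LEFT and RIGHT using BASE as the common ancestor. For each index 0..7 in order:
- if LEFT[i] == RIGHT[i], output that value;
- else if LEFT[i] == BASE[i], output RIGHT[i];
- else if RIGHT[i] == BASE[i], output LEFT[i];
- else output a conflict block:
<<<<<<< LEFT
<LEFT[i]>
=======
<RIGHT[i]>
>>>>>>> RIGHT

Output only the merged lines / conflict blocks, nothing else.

Answer: charlie
<<<<<<< LEFT
golf
=======
foxtrot
>>>>>>> RIGHT
bravo
golf
charlie
delta
foxtrot
alpha

Derivation:
Final LEFT:  [delta, golf, bravo, golf, foxtrot, delta, foxtrot, delta]
Final RIGHT: [charlie, foxtrot, bravo, bravo, charlie, delta, foxtrot, alpha]
i=0: L=delta=BASE, R=charlie -> take RIGHT -> charlie
i=1: BASE=echo L=golf R=foxtrot all differ -> CONFLICT
i=2: L=bravo R=bravo -> agree -> bravo
i=3: L=golf, R=bravo=BASE -> take LEFT -> golf
i=4: L=foxtrot=BASE, R=charlie -> take RIGHT -> charlie
i=5: L=delta R=delta -> agree -> delta
i=6: L=foxtrot R=foxtrot -> agree -> foxtrot
i=7: L=delta=BASE, R=alpha -> take RIGHT -> alpha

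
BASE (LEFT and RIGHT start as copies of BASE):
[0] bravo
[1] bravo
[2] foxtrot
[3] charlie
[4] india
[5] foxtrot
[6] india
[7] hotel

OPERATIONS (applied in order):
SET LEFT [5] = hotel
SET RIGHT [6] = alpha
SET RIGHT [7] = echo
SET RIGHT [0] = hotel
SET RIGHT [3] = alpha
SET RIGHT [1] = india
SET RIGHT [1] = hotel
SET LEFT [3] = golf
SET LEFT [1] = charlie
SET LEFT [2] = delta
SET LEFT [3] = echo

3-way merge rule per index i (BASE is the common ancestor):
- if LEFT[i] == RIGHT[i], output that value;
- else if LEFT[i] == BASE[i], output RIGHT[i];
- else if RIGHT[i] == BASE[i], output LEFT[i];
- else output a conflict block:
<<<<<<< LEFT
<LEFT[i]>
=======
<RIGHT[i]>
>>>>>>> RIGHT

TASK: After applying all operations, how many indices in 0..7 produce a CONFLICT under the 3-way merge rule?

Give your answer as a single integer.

Final LEFT:  [bravo, charlie, delta, echo, india, hotel, india, hotel]
Final RIGHT: [hotel, hotel, foxtrot, alpha, india, foxtrot, alpha, echo]
i=0: L=bravo=BASE, R=hotel -> take RIGHT -> hotel
i=1: BASE=bravo L=charlie R=hotel all differ -> CONFLICT
i=2: L=delta, R=foxtrot=BASE -> take LEFT -> delta
i=3: BASE=charlie L=echo R=alpha all differ -> CONFLICT
i=4: L=india R=india -> agree -> india
i=5: L=hotel, R=foxtrot=BASE -> take LEFT -> hotel
i=6: L=india=BASE, R=alpha -> take RIGHT -> alpha
i=7: L=hotel=BASE, R=echo -> take RIGHT -> echo
Conflict count: 2

Answer: 2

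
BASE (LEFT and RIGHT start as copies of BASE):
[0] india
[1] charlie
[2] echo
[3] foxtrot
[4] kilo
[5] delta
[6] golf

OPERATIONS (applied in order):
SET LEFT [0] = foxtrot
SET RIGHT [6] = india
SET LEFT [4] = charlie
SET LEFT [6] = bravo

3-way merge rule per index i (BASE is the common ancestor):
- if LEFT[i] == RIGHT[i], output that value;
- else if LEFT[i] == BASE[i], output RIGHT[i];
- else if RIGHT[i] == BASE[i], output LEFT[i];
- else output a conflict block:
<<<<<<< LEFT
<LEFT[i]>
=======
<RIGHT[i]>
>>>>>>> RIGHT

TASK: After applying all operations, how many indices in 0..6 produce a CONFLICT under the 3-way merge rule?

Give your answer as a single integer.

Final LEFT:  [foxtrot, charlie, echo, foxtrot, charlie, delta, bravo]
Final RIGHT: [india, charlie, echo, foxtrot, kilo, delta, india]
i=0: L=foxtrot, R=india=BASE -> take LEFT -> foxtrot
i=1: L=charlie R=charlie -> agree -> charlie
i=2: L=echo R=echo -> agree -> echo
i=3: L=foxtrot R=foxtrot -> agree -> foxtrot
i=4: L=charlie, R=kilo=BASE -> take LEFT -> charlie
i=5: L=delta R=delta -> agree -> delta
i=6: BASE=golf L=bravo R=india all differ -> CONFLICT
Conflict count: 1

Answer: 1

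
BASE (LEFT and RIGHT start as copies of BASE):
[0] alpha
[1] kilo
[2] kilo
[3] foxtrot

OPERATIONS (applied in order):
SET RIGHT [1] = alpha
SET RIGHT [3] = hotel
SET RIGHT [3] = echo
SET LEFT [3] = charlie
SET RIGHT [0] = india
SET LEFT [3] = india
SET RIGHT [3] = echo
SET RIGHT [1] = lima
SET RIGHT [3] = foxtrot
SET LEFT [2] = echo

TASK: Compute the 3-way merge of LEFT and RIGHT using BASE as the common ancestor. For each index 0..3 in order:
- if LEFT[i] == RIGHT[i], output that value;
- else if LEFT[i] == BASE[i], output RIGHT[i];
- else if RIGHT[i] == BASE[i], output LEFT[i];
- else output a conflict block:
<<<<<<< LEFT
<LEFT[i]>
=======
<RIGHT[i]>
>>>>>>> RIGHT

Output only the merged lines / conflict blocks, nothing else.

Answer: india
lima
echo
india

Derivation:
Final LEFT:  [alpha, kilo, echo, india]
Final RIGHT: [india, lima, kilo, foxtrot]
i=0: L=alpha=BASE, R=india -> take RIGHT -> india
i=1: L=kilo=BASE, R=lima -> take RIGHT -> lima
i=2: L=echo, R=kilo=BASE -> take LEFT -> echo
i=3: L=india, R=foxtrot=BASE -> take LEFT -> india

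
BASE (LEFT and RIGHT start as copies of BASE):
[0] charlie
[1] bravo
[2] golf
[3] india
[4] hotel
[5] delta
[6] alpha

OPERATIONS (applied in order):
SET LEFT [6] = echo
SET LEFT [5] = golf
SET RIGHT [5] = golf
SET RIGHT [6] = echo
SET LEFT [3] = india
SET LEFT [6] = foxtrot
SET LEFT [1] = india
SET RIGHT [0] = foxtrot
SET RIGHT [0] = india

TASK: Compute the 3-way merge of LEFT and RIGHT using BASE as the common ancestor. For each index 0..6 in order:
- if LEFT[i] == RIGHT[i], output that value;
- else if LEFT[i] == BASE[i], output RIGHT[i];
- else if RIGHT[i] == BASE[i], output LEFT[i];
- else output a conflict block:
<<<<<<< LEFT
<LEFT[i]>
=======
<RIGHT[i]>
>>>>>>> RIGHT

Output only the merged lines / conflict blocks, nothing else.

Final LEFT:  [charlie, india, golf, india, hotel, golf, foxtrot]
Final RIGHT: [india, bravo, golf, india, hotel, golf, echo]
i=0: L=charlie=BASE, R=india -> take RIGHT -> india
i=1: L=india, R=bravo=BASE -> take LEFT -> india
i=2: L=golf R=golf -> agree -> golf
i=3: L=india R=india -> agree -> india
i=4: L=hotel R=hotel -> agree -> hotel
i=5: L=golf R=golf -> agree -> golf
i=6: BASE=alpha L=foxtrot R=echo all differ -> CONFLICT

Answer: india
india
golf
india
hotel
golf
<<<<<<< LEFT
foxtrot
=======
echo
>>>>>>> RIGHT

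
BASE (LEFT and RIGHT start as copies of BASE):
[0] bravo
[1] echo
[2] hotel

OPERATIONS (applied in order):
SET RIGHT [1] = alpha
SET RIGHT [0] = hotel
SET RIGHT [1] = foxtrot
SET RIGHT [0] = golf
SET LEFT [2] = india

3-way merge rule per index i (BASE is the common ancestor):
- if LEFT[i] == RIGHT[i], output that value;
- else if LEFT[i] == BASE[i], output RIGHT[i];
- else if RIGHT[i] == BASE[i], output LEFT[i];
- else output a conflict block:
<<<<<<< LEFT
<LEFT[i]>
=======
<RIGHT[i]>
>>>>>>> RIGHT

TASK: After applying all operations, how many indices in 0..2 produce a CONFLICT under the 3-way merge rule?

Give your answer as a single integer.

Final LEFT:  [bravo, echo, india]
Final RIGHT: [golf, foxtrot, hotel]
i=0: L=bravo=BASE, R=golf -> take RIGHT -> golf
i=1: L=echo=BASE, R=foxtrot -> take RIGHT -> foxtrot
i=2: L=india, R=hotel=BASE -> take LEFT -> india
Conflict count: 0

Answer: 0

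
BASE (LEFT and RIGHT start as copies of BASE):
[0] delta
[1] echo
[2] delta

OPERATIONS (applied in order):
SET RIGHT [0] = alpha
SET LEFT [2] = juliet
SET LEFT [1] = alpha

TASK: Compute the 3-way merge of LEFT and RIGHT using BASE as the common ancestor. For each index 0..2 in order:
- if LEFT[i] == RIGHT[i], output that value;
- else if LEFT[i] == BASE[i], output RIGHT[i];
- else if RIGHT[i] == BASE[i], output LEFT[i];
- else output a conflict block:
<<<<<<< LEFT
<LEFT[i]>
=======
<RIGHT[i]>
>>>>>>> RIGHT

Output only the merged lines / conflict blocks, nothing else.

Answer: alpha
alpha
juliet

Derivation:
Final LEFT:  [delta, alpha, juliet]
Final RIGHT: [alpha, echo, delta]
i=0: L=delta=BASE, R=alpha -> take RIGHT -> alpha
i=1: L=alpha, R=echo=BASE -> take LEFT -> alpha
i=2: L=juliet, R=delta=BASE -> take LEFT -> juliet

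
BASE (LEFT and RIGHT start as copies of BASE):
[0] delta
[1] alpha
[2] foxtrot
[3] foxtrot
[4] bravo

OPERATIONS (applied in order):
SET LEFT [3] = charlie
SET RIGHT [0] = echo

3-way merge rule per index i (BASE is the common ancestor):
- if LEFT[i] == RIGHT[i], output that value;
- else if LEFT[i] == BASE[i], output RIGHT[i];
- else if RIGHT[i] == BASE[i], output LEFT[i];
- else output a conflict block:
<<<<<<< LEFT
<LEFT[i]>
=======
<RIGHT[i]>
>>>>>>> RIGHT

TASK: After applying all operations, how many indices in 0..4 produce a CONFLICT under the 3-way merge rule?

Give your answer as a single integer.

Final LEFT:  [delta, alpha, foxtrot, charlie, bravo]
Final RIGHT: [echo, alpha, foxtrot, foxtrot, bravo]
i=0: L=delta=BASE, R=echo -> take RIGHT -> echo
i=1: L=alpha R=alpha -> agree -> alpha
i=2: L=foxtrot R=foxtrot -> agree -> foxtrot
i=3: L=charlie, R=foxtrot=BASE -> take LEFT -> charlie
i=4: L=bravo R=bravo -> agree -> bravo
Conflict count: 0

Answer: 0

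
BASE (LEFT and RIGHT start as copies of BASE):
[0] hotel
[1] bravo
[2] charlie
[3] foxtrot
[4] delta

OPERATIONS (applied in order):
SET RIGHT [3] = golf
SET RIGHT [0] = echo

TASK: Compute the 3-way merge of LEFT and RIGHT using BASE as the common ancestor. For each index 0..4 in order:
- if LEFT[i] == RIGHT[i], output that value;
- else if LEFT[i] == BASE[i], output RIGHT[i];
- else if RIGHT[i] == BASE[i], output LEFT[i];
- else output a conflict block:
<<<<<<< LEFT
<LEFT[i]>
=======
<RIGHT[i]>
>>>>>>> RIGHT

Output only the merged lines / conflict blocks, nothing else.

Final LEFT:  [hotel, bravo, charlie, foxtrot, delta]
Final RIGHT: [echo, bravo, charlie, golf, delta]
i=0: L=hotel=BASE, R=echo -> take RIGHT -> echo
i=1: L=bravo R=bravo -> agree -> bravo
i=2: L=charlie R=charlie -> agree -> charlie
i=3: L=foxtrot=BASE, R=golf -> take RIGHT -> golf
i=4: L=delta R=delta -> agree -> delta

Answer: echo
bravo
charlie
golf
delta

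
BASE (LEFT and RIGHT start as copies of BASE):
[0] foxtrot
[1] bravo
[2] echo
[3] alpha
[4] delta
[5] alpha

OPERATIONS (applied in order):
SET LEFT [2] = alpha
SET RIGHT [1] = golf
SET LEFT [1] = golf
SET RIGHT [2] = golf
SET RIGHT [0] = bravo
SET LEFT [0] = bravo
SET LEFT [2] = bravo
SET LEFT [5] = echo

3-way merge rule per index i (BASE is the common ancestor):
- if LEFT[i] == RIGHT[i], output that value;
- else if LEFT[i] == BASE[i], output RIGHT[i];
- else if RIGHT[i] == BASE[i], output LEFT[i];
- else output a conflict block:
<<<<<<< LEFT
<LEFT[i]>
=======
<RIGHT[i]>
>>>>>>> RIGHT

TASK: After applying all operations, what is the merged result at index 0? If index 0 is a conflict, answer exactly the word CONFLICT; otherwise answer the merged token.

Answer: bravo

Derivation:
Final LEFT:  [bravo, golf, bravo, alpha, delta, echo]
Final RIGHT: [bravo, golf, golf, alpha, delta, alpha]
i=0: L=bravo R=bravo -> agree -> bravo
i=1: L=golf R=golf -> agree -> golf
i=2: BASE=echo L=bravo R=golf all differ -> CONFLICT
i=3: L=alpha R=alpha -> agree -> alpha
i=4: L=delta R=delta -> agree -> delta
i=5: L=echo, R=alpha=BASE -> take LEFT -> echo
Index 0 -> bravo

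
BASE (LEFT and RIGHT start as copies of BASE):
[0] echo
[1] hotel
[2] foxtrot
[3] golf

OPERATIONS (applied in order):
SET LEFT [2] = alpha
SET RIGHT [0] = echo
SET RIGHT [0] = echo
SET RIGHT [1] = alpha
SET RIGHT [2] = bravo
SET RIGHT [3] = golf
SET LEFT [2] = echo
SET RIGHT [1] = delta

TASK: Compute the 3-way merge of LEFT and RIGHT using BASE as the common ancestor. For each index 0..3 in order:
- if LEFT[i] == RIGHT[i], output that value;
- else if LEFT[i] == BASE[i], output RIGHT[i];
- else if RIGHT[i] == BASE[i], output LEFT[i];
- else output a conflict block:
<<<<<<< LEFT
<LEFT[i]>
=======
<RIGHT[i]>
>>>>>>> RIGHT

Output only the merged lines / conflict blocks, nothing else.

Answer: echo
delta
<<<<<<< LEFT
echo
=======
bravo
>>>>>>> RIGHT
golf

Derivation:
Final LEFT:  [echo, hotel, echo, golf]
Final RIGHT: [echo, delta, bravo, golf]
i=0: L=echo R=echo -> agree -> echo
i=1: L=hotel=BASE, R=delta -> take RIGHT -> delta
i=2: BASE=foxtrot L=echo R=bravo all differ -> CONFLICT
i=3: L=golf R=golf -> agree -> golf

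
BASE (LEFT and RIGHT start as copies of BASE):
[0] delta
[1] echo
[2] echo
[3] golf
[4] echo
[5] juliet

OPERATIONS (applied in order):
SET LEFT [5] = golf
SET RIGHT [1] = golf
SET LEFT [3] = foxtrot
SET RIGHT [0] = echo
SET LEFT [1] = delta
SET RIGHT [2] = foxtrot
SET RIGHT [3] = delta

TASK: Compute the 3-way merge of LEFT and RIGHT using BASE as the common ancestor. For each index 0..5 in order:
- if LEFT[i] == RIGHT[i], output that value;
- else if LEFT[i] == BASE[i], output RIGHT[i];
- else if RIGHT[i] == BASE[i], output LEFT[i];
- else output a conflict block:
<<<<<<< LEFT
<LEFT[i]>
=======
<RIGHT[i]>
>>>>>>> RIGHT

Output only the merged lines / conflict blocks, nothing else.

Final LEFT:  [delta, delta, echo, foxtrot, echo, golf]
Final RIGHT: [echo, golf, foxtrot, delta, echo, juliet]
i=0: L=delta=BASE, R=echo -> take RIGHT -> echo
i=1: BASE=echo L=delta R=golf all differ -> CONFLICT
i=2: L=echo=BASE, R=foxtrot -> take RIGHT -> foxtrot
i=3: BASE=golf L=foxtrot R=delta all differ -> CONFLICT
i=4: L=echo R=echo -> agree -> echo
i=5: L=golf, R=juliet=BASE -> take LEFT -> golf

Answer: echo
<<<<<<< LEFT
delta
=======
golf
>>>>>>> RIGHT
foxtrot
<<<<<<< LEFT
foxtrot
=======
delta
>>>>>>> RIGHT
echo
golf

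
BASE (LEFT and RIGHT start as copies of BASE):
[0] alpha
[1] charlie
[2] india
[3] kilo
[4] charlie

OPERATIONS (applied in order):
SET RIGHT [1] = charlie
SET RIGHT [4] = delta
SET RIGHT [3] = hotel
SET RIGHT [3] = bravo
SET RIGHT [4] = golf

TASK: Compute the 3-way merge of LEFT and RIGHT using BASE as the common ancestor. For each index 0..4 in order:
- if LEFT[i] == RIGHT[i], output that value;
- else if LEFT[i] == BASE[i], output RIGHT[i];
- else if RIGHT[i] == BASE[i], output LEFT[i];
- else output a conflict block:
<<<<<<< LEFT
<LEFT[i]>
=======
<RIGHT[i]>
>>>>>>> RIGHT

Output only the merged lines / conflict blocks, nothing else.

Answer: alpha
charlie
india
bravo
golf

Derivation:
Final LEFT:  [alpha, charlie, india, kilo, charlie]
Final RIGHT: [alpha, charlie, india, bravo, golf]
i=0: L=alpha R=alpha -> agree -> alpha
i=1: L=charlie R=charlie -> agree -> charlie
i=2: L=india R=india -> agree -> india
i=3: L=kilo=BASE, R=bravo -> take RIGHT -> bravo
i=4: L=charlie=BASE, R=golf -> take RIGHT -> golf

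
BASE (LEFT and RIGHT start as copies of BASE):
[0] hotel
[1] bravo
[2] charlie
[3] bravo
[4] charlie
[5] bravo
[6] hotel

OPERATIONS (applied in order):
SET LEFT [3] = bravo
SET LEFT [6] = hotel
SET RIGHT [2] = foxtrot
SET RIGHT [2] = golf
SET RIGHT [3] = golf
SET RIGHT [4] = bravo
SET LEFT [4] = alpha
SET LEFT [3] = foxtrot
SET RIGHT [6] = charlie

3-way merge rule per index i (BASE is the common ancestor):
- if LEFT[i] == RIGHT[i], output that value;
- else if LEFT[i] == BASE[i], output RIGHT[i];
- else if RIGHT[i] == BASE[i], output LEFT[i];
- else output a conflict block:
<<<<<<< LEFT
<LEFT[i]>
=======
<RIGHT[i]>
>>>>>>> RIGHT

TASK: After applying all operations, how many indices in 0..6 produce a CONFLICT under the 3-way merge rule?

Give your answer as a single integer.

Answer: 2

Derivation:
Final LEFT:  [hotel, bravo, charlie, foxtrot, alpha, bravo, hotel]
Final RIGHT: [hotel, bravo, golf, golf, bravo, bravo, charlie]
i=0: L=hotel R=hotel -> agree -> hotel
i=1: L=bravo R=bravo -> agree -> bravo
i=2: L=charlie=BASE, R=golf -> take RIGHT -> golf
i=3: BASE=bravo L=foxtrot R=golf all differ -> CONFLICT
i=4: BASE=charlie L=alpha R=bravo all differ -> CONFLICT
i=5: L=bravo R=bravo -> agree -> bravo
i=6: L=hotel=BASE, R=charlie -> take RIGHT -> charlie
Conflict count: 2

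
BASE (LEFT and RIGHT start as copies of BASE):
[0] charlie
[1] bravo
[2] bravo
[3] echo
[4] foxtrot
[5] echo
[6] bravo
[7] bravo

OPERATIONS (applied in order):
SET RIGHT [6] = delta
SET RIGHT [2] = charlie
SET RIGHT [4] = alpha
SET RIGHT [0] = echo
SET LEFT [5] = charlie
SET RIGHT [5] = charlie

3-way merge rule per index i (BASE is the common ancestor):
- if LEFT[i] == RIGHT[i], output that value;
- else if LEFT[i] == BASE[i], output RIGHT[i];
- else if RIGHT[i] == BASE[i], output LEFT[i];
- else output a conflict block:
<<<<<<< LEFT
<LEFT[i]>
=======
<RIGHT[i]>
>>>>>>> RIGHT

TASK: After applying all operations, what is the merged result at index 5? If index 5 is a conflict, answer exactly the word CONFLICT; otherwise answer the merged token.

Final LEFT:  [charlie, bravo, bravo, echo, foxtrot, charlie, bravo, bravo]
Final RIGHT: [echo, bravo, charlie, echo, alpha, charlie, delta, bravo]
i=0: L=charlie=BASE, R=echo -> take RIGHT -> echo
i=1: L=bravo R=bravo -> agree -> bravo
i=2: L=bravo=BASE, R=charlie -> take RIGHT -> charlie
i=3: L=echo R=echo -> agree -> echo
i=4: L=foxtrot=BASE, R=alpha -> take RIGHT -> alpha
i=5: L=charlie R=charlie -> agree -> charlie
i=6: L=bravo=BASE, R=delta -> take RIGHT -> delta
i=7: L=bravo R=bravo -> agree -> bravo
Index 5 -> charlie

Answer: charlie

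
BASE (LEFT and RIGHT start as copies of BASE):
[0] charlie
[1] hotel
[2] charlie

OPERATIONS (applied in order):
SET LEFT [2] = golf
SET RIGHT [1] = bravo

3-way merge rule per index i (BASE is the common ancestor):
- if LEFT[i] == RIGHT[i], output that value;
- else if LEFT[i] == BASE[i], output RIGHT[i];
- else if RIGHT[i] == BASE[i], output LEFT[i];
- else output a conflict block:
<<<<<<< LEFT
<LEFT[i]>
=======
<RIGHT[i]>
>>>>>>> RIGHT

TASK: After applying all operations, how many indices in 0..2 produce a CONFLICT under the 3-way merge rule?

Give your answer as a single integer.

Answer: 0

Derivation:
Final LEFT:  [charlie, hotel, golf]
Final RIGHT: [charlie, bravo, charlie]
i=0: L=charlie R=charlie -> agree -> charlie
i=1: L=hotel=BASE, R=bravo -> take RIGHT -> bravo
i=2: L=golf, R=charlie=BASE -> take LEFT -> golf
Conflict count: 0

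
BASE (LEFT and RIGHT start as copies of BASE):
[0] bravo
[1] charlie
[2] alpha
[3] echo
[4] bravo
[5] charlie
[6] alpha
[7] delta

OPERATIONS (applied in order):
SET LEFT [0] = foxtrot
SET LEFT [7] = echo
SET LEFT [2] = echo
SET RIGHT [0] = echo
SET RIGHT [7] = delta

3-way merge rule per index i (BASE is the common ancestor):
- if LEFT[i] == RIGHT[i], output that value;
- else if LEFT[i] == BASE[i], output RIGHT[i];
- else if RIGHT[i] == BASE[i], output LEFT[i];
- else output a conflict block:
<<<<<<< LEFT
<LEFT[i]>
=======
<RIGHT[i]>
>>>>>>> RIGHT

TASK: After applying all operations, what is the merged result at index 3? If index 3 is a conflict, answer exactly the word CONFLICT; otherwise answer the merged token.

Final LEFT:  [foxtrot, charlie, echo, echo, bravo, charlie, alpha, echo]
Final RIGHT: [echo, charlie, alpha, echo, bravo, charlie, alpha, delta]
i=0: BASE=bravo L=foxtrot R=echo all differ -> CONFLICT
i=1: L=charlie R=charlie -> agree -> charlie
i=2: L=echo, R=alpha=BASE -> take LEFT -> echo
i=3: L=echo R=echo -> agree -> echo
i=4: L=bravo R=bravo -> agree -> bravo
i=5: L=charlie R=charlie -> agree -> charlie
i=6: L=alpha R=alpha -> agree -> alpha
i=7: L=echo, R=delta=BASE -> take LEFT -> echo
Index 3 -> echo

Answer: echo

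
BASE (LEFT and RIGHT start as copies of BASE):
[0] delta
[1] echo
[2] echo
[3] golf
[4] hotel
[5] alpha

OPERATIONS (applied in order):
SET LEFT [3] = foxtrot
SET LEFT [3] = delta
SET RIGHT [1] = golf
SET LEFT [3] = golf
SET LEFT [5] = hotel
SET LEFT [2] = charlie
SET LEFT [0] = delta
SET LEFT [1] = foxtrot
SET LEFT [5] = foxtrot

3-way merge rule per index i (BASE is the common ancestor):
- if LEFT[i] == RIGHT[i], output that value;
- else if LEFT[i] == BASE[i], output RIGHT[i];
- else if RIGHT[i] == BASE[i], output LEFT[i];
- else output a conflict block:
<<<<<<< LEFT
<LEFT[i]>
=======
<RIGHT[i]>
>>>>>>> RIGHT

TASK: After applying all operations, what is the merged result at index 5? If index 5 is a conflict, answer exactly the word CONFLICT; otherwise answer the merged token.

Final LEFT:  [delta, foxtrot, charlie, golf, hotel, foxtrot]
Final RIGHT: [delta, golf, echo, golf, hotel, alpha]
i=0: L=delta R=delta -> agree -> delta
i=1: BASE=echo L=foxtrot R=golf all differ -> CONFLICT
i=2: L=charlie, R=echo=BASE -> take LEFT -> charlie
i=3: L=golf R=golf -> agree -> golf
i=4: L=hotel R=hotel -> agree -> hotel
i=5: L=foxtrot, R=alpha=BASE -> take LEFT -> foxtrot
Index 5 -> foxtrot

Answer: foxtrot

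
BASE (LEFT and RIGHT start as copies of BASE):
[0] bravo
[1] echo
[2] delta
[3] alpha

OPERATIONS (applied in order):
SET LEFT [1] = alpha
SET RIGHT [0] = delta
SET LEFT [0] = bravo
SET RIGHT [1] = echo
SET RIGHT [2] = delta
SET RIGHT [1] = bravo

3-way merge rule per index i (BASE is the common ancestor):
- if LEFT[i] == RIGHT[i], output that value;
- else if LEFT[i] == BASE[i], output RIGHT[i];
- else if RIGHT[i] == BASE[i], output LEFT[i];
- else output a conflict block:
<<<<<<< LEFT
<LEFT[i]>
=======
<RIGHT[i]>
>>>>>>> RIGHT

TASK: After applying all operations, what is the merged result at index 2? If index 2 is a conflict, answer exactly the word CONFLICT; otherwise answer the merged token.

Answer: delta

Derivation:
Final LEFT:  [bravo, alpha, delta, alpha]
Final RIGHT: [delta, bravo, delta, alpha]
i=0: L=bravo=BASE, R=delta -> take RIGHT -> delta
i=1: BASE=echo L=alpha R=bravo all differ -> CONFLICT
i=2: L=delta R=delta -> agree -> delta
i=3: L=alpha R=alpha -> agree -> alpha
Index 2 -> delta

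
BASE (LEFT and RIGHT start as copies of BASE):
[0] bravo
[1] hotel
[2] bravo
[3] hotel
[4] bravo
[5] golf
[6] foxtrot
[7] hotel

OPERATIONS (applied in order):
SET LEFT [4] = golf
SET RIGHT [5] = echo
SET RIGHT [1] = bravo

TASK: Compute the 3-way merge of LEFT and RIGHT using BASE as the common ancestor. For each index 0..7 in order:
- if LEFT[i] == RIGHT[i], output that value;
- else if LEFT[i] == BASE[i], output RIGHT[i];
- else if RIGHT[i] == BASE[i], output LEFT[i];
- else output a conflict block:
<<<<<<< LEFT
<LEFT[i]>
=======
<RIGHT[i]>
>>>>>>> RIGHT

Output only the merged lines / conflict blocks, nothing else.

Final LEFT:  [bravo, hotel, bravo, hotel, golf, golf, foxtrot, hotel]
Final RIGHT: [bravo, bravo, bravo, hotel, bravo, echo, foxtrot, hotel]
i=0: L=bravo R=bravo -> agree -> bravo
i=1: L=hotel=BASE, R=bravo -> take RIGHT -> bravo
i=2: L=bravo R=bravo -> agree -> bravo
i=3: L=hotel R=hotel -> agree -> hotel
i=4: L=golf, R=bravo=BASE -> take LEFT -> golf
i=5: L=golf=BASE, R=echo -> take RIGHT -> echo
i=6: L=foxtrot R=foxtrot -> agree -> foxtrot
i=7: L=hotel R=hotel -> agree -> hotel

Answer: bravo
bravo
bravo
hotel
golf
echo
foxtrot
hotel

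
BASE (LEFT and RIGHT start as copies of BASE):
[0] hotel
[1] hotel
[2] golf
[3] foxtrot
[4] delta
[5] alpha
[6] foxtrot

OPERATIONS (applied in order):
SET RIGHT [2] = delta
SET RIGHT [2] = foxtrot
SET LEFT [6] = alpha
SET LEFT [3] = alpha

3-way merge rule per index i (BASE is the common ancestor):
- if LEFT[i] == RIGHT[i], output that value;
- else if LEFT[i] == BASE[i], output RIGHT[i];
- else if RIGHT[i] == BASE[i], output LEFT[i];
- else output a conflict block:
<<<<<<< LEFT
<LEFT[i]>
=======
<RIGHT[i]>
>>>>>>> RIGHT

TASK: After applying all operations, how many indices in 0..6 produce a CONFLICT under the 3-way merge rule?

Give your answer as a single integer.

Final LEFT:  [hotel, hotel, golf, alpha, delta, alpha, alpha]
Final RIGHT: [hotel, hotel, foxtrot, foxtrot, delta, alpha, foxtrot]
i=0: L=hotel R=hotel -> agree -> hotel
i=1: L=hotel R=hotel -> agree -> hotel
i=2: L=golf=BASE, R=foxtrot -> take RIGHT -> foxtrot
i=3: L=alpha, R=foxtrot=BASE -> take LEFT -> alpha
i=4: L=delta R=delta -> agree -> delta
i=5: L=alpha R=alpha -> agree -> alpha
i=6: L=alpha, R=foxtrot=BASE -> take LEFT -> alpha
Conflict count: 0

Answer: 0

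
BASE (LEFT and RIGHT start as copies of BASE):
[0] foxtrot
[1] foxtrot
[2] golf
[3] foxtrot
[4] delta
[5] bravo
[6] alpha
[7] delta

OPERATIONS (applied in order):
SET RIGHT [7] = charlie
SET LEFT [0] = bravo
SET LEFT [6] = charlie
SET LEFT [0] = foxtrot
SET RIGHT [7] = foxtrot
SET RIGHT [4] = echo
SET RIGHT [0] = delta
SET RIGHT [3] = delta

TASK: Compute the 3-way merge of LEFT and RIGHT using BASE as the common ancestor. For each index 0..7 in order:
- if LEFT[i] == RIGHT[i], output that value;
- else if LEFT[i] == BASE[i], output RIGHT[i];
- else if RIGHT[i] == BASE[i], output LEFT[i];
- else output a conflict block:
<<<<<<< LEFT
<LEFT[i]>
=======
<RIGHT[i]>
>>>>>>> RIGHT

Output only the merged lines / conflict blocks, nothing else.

Final LEFT:  [foxtrot, foxtrot, golf, foxtrot, delta, bravo, charlie, delta]
Final RIGHT: [delta, foxtrot, golf, delta, echo, bravo, alpha, foxtrot]
i=0: L=foxtrot=BASE, R=delta -> take RIGHT -> delta
i=1: L=foxtrot R=foxtrot -> agree -> foxtrot
i=2: L=golf R=golf -> agree -> golf
i=3: L=foxtrot=BASE, R=delta -> take RIGHT -> delta
i=4: L=delta=BASE, R=echo -> take RIGHT -> echo
i=5: L=bravo R=bravo -> agree -> bravo
i=6: L=charlie, R=alpha=BASE -> take LEFT -> charlie
i=7: L=delta=BASE, R=foxtrot -> take RIGHT -> foxtrot

Answer: delta
foxtrot
golf
delta
echo
bravo
charlie
foxtrot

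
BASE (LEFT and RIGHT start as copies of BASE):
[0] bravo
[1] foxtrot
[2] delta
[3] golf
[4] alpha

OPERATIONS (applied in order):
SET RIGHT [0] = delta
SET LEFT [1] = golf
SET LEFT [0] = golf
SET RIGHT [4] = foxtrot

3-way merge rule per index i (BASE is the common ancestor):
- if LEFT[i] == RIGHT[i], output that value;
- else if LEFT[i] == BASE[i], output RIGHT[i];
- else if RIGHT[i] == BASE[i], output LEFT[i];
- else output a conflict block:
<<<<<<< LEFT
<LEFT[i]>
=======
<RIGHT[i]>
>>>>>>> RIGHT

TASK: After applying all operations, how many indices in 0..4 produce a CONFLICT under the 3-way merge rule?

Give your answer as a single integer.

Final LEFT:  [golf, golf, delta, golf, alpha]
Final RIGHT: [delta, foxtrot, delta, golf, foxtrot]
i=0: BASE=bravo L=golf R=delta all differ -> CONFLICT
i=1: L=golf, R=foxtrot=BASE -> take LEFT -> golf
i=2: L=delta R=delta -> agree -> delta
i=3: L=golf R=golf -> agree -> golf
i=4: L=alpha=BASE, R=foxtrot -> take RIGHT -> foxtrot
Conflict count: 1

Answer: 1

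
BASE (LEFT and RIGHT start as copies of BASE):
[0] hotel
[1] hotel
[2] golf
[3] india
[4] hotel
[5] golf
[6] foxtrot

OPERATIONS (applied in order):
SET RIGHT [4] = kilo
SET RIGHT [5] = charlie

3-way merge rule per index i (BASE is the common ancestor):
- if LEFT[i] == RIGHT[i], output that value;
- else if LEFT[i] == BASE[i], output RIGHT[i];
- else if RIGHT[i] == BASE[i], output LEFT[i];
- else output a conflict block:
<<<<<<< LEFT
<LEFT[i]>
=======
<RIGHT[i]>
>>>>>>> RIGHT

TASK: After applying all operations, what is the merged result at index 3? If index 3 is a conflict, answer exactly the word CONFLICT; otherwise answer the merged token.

Final LEFT:  [hotel, hotel, golf, india, hotel, golf, foxtrot]
Final RIGHT: [hotel, hotel, golf, india, kilo, charlie, foxtrot]
i=0: L=hotel R=hotel -> agree -> hotel
i=1: L=hotel R=hotel -> agree -> hotel
i=2: L=golf R=golf -> agree -> golf
i=3: L=india R=india -> agree -> india
i=4: L=hotel=BASE, R=kilo -> take RIGHT -> kilo
i=5: L=golf=BASE, R=charlie -> take RIGHT -> charlie
i=6: L=foxtrot R=foxtrot -> agree -> foxtrot
Index 3 -> india

Answer: india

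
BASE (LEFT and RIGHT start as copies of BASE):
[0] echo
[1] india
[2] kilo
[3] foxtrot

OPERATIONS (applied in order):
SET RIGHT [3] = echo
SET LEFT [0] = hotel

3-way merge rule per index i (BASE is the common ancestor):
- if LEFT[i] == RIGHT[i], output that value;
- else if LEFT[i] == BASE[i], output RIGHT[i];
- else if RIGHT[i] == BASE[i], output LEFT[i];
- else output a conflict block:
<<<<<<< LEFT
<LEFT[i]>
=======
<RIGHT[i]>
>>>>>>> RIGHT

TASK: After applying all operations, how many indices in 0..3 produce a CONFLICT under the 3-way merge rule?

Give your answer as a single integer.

Final LEFT:  [hotel, india, kilo, foxtrot]
Final RIGHT: [echo, india, kilo, echo]
i=0: L=hotel, R=echo=BASE -> take LEFT -> hotel
i=1: L=india R=india -> agree -> india
i=2: L=kilo R=kilo -> agree -> kilo
i=3: L=foxtrot=BASE, R=echo -> take RIGHT -> echo
Conflict count: 0

Answer: 0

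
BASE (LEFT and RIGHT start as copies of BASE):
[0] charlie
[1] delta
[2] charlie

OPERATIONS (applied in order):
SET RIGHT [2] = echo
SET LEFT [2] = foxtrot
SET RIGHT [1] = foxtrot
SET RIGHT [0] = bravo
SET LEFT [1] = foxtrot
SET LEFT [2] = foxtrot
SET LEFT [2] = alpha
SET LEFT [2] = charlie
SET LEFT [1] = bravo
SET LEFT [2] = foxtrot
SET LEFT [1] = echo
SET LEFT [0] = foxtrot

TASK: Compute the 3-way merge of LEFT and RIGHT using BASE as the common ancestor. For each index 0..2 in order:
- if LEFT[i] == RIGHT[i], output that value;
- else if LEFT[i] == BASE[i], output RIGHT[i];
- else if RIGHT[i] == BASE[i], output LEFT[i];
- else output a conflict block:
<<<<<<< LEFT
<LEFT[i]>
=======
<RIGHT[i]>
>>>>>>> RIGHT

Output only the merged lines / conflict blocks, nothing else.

Answer: <<<<<<< LEFT
foxtrot
=======
bravo
>>>>>>> RIGHT
<<<<<<< LEFT
echo
=======
foxtrot
>>>>>>> RIGHT
<<<<<<< LEFT
foxtrot
=======
echo
>>>>>>> RIGHT

Derivation:
Final LEFT:  [foxtrot, echo, foxtrot]
Final RIGHT: [bravo, foxtrot, echo]
i=0: BASE=charlie L=foxtrot R=bravo all differ -> CONFLICT
i=1: BASE=delta L=echo R=foxtrot all differ -> CONFLICT
i=2: BASE=charlie L=foxtrot R=echo all differ -> CONFLICT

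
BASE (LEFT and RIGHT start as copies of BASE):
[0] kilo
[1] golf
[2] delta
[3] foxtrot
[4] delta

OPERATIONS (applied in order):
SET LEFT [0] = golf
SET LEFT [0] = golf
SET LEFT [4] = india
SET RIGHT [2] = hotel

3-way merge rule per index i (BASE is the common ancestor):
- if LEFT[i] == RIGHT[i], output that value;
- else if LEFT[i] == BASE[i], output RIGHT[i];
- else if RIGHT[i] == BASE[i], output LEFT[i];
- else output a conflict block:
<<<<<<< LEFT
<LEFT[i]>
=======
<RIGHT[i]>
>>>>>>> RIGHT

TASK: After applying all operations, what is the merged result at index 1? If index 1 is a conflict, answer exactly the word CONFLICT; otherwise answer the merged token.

Answer: golf

Derivation:
Final LEFT:  [golf, golf, delta, foxtrot, india]
Final RIGHT: [kilo, golf, hotel, foxtrot, delta]
i=0: L=golf, R=kilo=BASE -> take LEFT -> golf
i=1: L=golf R=golf -> agree -> golf
i=2: L=delta=BASE, R=hotel -> take RIGHT -> hotel
i=3: L=foxtrot R=foxtrot -> agree -> foxtrot
i=4: L=india, R=delta=BASE -> take LEFT -> india
Index 1 -> golf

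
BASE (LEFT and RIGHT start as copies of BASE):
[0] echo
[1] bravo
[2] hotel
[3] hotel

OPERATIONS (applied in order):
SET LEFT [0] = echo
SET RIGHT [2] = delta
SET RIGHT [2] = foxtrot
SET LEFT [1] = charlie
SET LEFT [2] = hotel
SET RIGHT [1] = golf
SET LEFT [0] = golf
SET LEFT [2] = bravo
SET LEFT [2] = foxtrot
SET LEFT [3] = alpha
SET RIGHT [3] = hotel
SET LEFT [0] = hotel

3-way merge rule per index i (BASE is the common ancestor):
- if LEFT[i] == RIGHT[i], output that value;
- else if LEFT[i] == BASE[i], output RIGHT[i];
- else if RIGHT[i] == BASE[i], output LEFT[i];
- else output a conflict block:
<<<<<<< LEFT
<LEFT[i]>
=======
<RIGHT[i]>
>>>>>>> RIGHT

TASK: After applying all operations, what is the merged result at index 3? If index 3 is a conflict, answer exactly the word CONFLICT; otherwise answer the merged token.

Answer: alpha

Derivation:
Final LEFT:  [hotel, charlie, foxtrot, alpha]
Final RIGHT: [echo, golf, foxtrot, hotel]
i=0: L=hotel, R=echo=BASE -> take LEFT -> hotel
i=1: BASE=bravo L=charlie R=golf all differ -> CONFLICT
i=2: L=foxtrot R=foxtrot -> agree -> foxtrot
i=3: L=alpha, R=hotel=BASE -> take LEFT -> alpha
Index 3 -> alpha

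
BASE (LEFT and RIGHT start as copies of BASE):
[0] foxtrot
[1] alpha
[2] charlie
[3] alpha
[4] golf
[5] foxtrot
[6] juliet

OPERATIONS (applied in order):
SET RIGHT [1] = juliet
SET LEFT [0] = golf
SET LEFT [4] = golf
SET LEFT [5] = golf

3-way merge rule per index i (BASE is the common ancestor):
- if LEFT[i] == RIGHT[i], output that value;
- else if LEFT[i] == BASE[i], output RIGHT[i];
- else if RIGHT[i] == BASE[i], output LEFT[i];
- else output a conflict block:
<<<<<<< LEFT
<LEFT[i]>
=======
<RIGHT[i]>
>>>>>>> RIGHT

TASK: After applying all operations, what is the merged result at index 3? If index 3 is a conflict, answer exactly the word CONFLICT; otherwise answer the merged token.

Answer: alpha

Derivation:
Final LEFT:  [golf, alpha, charlie, alpha, golf, golf, juliet]
Final RIGHT: [foxtrot, juliet, charlie, alpha, golf, foxtrot, juliet]
i=0: L=golf, R=foxtrot=BASE -> take LEFT -> golf
i=1: L=alpha=BASE, R=juliet -> take RIGHT -> juliet
i=2: L=charlie R=charlie -> agree -> charlie
i=3: L=alpha R=alpha -> agree -> alpha
i=4: L=golf R=golf -> agree -> golf
i=5: L=golf, R=foxtrot=BASE -> take LEFT -> golf
i=6: L=juliet R=juliet -> agree -> juliet
Index 3 -> alpha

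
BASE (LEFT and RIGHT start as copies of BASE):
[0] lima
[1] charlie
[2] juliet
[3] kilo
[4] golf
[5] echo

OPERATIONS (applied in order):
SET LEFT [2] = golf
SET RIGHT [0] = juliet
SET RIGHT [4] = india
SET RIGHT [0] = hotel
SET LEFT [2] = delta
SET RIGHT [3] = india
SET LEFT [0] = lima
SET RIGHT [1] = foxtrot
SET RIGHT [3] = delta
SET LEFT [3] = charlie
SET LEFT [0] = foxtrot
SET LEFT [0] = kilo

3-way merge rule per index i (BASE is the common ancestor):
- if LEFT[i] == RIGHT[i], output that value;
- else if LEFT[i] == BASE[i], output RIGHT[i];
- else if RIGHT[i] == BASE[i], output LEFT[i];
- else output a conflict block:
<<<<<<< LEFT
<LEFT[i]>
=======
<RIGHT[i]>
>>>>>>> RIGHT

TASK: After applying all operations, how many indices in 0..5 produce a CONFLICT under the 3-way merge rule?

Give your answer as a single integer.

Answer: 2

Derivation:
Final LEFT:  [kilo, charlie, delta, charlie, golf, echo]
Final RIGHT: [hotel, foxtrot, juliet, delta, india, echo]
i=0: BASE=lima L=kilo R=hotel all differ -> CONFLICT
i=1: L=charlie=BASE, R=foxtrot -> take RIGHT -> foxtrot
i=2: L=delta, R=juliet=BASE -> take LEFT -> delta
i=3: BASE=kilo L=charlie R=delta all differ -> CONFLICT
i=4: L=golf=BASE, R=india -> take RIGHT -> india
i=5: L=echo R=echo -> agree -> echo
Conflict count: 2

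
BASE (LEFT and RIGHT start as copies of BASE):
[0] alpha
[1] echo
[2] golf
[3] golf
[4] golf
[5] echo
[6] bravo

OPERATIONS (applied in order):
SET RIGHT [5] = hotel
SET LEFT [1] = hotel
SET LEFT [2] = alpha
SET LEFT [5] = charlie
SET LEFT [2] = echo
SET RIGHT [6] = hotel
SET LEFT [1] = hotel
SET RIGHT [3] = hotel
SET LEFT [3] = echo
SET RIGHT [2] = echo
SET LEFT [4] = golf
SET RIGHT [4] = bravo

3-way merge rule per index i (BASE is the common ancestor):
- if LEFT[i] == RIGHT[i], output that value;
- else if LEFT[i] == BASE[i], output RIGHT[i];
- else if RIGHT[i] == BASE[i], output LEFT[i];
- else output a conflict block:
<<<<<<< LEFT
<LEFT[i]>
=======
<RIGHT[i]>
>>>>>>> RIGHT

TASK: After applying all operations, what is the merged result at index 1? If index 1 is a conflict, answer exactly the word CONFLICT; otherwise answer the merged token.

Answer: hotel

Derivation:
Final LEFT:  [alpha, hotel, echo, echo, golf, charlie, bravo]
Final RIGHT: [alpha, echo, echo, hotel, bravo, hotel, hotel]
i=0: L=alpha R=alpha -> agree -> alpha
i=1: L=hotel, R=echo=BASE -> take LEFT -> hotel
i=2: L=echo R=echo -> agree -> echo
i=3: BASE=golf L=echo R=hotel all differ -> CONFLICT
i=4: L=golf=BASE, R=bravo -> take RIGHT -> bravo
i=5: BASE=echo L=charlie R=hotel all differ -> CONFLICT
i=6: L=bravo=BASE, R=hotel -> take RIGHT -> hotel
Index 1 -> hotel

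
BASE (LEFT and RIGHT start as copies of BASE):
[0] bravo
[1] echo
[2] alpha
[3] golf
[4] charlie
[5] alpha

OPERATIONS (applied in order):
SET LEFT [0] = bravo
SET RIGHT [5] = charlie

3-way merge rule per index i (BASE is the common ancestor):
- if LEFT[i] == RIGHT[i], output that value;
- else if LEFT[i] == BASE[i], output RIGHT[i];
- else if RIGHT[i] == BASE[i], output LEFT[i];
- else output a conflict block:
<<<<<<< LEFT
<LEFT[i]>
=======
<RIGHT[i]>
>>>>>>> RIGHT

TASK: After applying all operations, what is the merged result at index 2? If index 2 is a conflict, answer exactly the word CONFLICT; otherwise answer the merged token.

Final LEFT:  [bravo, echo, alpha, golf, charlie, alpha]
Final RIGHT: [bravo, echo, alpha, golf, charlie, charlie]
i=0: L=bravo R=bravo -> agree -> bravo
i=1: L=echo R=echo -> agree -> echo
i=2: L=alpha R=alpha -> agree -> alpha
i=3: L=golf R=golf -> agree -> golf
i=4: L=charlie R=charlie -> agree -> charlie
i=5: L=alpha=BASE, R=charlie -> take RIGHT -> charlie
Index 2 -> alpha

Answer: alpha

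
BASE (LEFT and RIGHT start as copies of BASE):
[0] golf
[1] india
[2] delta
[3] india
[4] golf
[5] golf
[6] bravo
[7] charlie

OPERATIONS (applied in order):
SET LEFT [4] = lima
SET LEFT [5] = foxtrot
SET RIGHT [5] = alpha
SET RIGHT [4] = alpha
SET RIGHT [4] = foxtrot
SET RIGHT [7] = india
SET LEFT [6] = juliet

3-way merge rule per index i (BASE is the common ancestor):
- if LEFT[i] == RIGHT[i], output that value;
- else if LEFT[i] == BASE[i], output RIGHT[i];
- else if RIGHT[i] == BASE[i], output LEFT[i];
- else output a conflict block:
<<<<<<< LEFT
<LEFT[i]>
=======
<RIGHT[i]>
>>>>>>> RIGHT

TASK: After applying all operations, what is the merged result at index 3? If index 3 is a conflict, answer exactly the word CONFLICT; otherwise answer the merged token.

Answer: india

Derivation:
Final LEFT:  [golf, india, delta, india, lima, foxtrot, juliet, charlie]
Final RIGHT: [golf, india, delta, india, foxtrot, alpha, bravo, india]
i=0: L=golf R=golf -> agree -> golf
i=1: L=india R=india -> agree -> india
i=2: L=delta R=delta -> agree -> delta
i=3: L=india R=india -> agree -> india
i=4: BASE=golf L=lima R=foxtrot all differ -> CONFLICT
i=5: BASE=golf L=foxtrot R=alpha all differ -> CONFLICT
i=6: L=juliet, R=bravo=BASE -> take LEFT -> juliet
i=7: L=charlie=BASE, R=india -> take RIGHT -> india
Index 3 -> india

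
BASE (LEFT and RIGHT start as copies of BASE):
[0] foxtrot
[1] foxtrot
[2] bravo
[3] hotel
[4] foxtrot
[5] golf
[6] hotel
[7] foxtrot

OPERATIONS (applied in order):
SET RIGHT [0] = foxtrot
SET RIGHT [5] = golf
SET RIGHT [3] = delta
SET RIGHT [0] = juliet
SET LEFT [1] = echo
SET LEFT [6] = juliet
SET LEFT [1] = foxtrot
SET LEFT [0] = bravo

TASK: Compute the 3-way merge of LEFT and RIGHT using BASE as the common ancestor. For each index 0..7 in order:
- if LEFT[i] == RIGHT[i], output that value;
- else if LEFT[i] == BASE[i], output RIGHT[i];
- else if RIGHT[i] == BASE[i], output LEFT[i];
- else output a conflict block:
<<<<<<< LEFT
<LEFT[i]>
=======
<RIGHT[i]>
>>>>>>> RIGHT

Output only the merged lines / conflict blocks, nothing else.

Answer: <<<<<<< LEFT
bravo
=======
juliet
>>>>>>> RIGHT
foxtrot
bravo
delta
foxtrot
golf
juliet
foxtrot

Derivation:
Final LEFT:  [bravo, foxtrot, bravo, hotel, foxtrot, golf, juliet, foxtrot]
Final RIGHT: [juliet, foxtrot, bravo, delta, foxtrot, golf, hotel, foxtrot]
i=0: BASE=foxtrot L=bravo R=juliet all differ -> CONFLICT
i=1: L=foxtrot R=foxtrot -> agree -> foxtrot
i=2: L=bravo R=bravo -> agree -> bravo
i=3: L=hotel=BASE, R=delta -> take RIGHT -> delta
i=4: L=foxtrot R=foxtrot -> agree -> foxtrot
i=5: L=golf R=golf -> agree -> golf
i=6: L=juliet, R=hotel=BASE -> take LEFT -> juliet
i=7: L=foxtrot R=foxtrot -> agree -> foxtrot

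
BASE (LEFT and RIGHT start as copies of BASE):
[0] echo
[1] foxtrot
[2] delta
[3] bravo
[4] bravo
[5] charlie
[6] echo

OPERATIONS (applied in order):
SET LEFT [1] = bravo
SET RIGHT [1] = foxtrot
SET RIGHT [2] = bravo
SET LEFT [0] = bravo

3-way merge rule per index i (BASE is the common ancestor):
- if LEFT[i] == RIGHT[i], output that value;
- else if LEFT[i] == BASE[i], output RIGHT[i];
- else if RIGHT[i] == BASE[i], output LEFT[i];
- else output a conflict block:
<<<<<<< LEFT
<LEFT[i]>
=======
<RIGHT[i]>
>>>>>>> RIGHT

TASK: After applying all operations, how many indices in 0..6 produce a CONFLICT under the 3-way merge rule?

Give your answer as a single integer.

Final LEFT:  [bravo, bravo, delta, bravo, bravo, charlie, echo]
Final RIGHT: [echo, foxtrot, bravo, bravo, bravo, charlie, echo]
i=0: L=bravo, R=echo=BASE -> take LEFT -> bravo
i=1: L=bravo, R=foxtrot=BASE -> take LEFT -> bravo
i=2: L=delta=BASE, R=bravo -> take RIGHT -> bravo
i=3: L=bravo R=bravo -> agree -> bravo
i=4: L=bravo R=bravo -> agree -> bravo
i=5: L=charlie R=charlie -> agree -> charlie
i=6: L=echo R=echo -> agree -> echo
Conflict count: 0

Answer: 0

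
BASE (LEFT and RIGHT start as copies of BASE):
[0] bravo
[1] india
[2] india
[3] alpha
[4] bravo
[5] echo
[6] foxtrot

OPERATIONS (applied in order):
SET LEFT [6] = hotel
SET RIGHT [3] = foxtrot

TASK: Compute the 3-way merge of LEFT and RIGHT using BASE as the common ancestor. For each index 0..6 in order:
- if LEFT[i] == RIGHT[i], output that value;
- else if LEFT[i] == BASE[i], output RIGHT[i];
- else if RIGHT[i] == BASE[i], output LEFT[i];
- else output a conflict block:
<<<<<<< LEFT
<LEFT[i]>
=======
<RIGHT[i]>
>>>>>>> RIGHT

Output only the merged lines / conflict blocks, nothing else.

Answer: bravo
india
india
foxtrot
bravo
echo
hotel

Derivation:
Final LEFT:  [bravo, india, india, alpha, bravo, echo, hotel]
Final RIGHT: [bravo, india, india, foxtrot, bravo, echo, foxtrot]
i=0: L=bravo R=bravo -> agree -> bravo
i=1: L=india R=india -> agree -> india
i=2: L=india R=india -> agree -> india
i=3: L=alpha=BASE, R=foxtrot -> take RIGHT -> foxtrot
i=4: L=bravo R=bravo -> agree -> bravo
i=5: L=echo R=echo -> agree -> echo
i=6: L=hotel, R=foxtrot=BASE -> take LEFT -> hotel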